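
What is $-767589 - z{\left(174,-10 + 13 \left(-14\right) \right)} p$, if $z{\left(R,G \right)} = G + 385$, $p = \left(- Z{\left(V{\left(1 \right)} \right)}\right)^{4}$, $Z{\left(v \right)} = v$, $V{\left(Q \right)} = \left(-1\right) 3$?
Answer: $-783222$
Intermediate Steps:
$V{\left(Q \right)} = -3$
$p = 81$ ($p = \left(\left(-1\right) \left(-3\right)\right)^{4} = 3^{4} = 81$)
$z{\left(R,G \right)} = 385 + G$
$-767589 - z{\left(174,-10 + 13 \left(-14\right) \right)} p = -767589 - \left(385 + \left(-10 + 13 \left(-14\right)\right)\right) 81 = -767589 - \left(385 - 192\right) 81 = -767589 - 193 \cdot 81 = -767589 - 15633 = -783222$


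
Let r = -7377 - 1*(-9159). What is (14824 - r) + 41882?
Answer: 54924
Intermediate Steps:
r = 1782 (r = -7377 + 9159 = 1782)
(14824 - r) + 41882 = (14824 - 1*1782) + 41882 = (14824 - 1782) + 41882 = 13042 + 41882 = 54924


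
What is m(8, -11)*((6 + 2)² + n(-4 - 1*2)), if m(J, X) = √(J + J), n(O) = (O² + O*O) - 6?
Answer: 520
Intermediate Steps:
n(O) = -6 + 2*O² (n(O) = (O² + O²) - 6 = 2*O² - 6 = -6 + 2*O²)
m(J, X) = √2*√J (m(J, X) = √(2*J) = √2*√J)
m(8, -11)*((6 + 2)² + n(-4 - 1*2)) = (√2*√8)*((6 + 2)² + (-6 + 2*(-4 - 1*2)²)) = (√2*(2*√2))*(8² + (-6 + 2*(-4 - 2)²)) = 4*(64 + (-6 + 2*(-6)²)) = 4*(64 + (-6 + 2*36)) = 4*(64 + (-6 + 72)) = 4*(64 + 66) = 4*130 = 520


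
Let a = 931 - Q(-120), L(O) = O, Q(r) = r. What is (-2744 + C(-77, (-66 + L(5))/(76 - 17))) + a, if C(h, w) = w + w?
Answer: -100009/59 ≈ -1695.1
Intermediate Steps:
a = 1051 (a = 931 - 1*(-120) = 931 + 120 = 1051)
C(h, w) = 2*w
(-2744 + C(-77, (-66 + L(5))/(76 - 17))) + a = (-2744 + 2*((-66 + 5)/(76 - 17))) + 1051 = (-2744 + 2*(-61/59)) + 1051 = (-2744 - 122/59) + 1051 = -162018/59 + 1051 = -100009/59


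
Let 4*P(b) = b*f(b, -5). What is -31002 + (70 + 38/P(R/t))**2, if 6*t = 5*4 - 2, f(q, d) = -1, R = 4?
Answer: -29066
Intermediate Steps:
t = 3 (t = (5*4 - 2)/6 = (20 - 2)/6 = (1/6)*18 = 3)
P(b) = -b/4 (P(b) = (b*(-1))/4 = (-b)/4 = -b/4)
-31002 + (70 + 38/P(R/t))**2 = -31002 + (70 + 38/((-1/3)))**2 = -31002 + (70 + 38/((-1/4*4/3)))**2 = -31002 + (70 + 38/(-1/3))**2 = -31002 + (70 + 38*(-3))**2 = -31002 + (70 - 114)**2 = -31002 + (-44)**2 = -31002 + 1936 = -29066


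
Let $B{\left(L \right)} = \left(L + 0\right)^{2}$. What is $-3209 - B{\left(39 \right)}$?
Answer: $-4730$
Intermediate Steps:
$B{\left(L \right)} = L^{2}$
$-3209 - B{\left(39 \right)} = -3209 - 39^{2} = -3209 - 1521 = -4730$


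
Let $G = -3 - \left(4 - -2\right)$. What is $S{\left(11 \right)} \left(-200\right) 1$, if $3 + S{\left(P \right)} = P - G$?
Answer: $-3400$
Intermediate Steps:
$G = -9$ ($G = -3 - \left(4 + 2\right) = -3 - 6 = -9$)
$S{\left(P \right)} = 6 + P$ ($S{\left(P \right)} = -3 + \left(P - -9\right) = -3 + \left(P + 9\right) = -3 + \left(9 + P\right) = 6 + P$)
$S{\left(11 \right)} \left(-200\right) 1 = \left(6 + 11\right) \left(-200\right) 1 = 17 \left(-200\right) 1 = \left(-3400\right) 1 = -3400$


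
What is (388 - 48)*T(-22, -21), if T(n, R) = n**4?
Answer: 79647040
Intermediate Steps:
(388 - 48)*T(-22, -21) = (388 - 48)*(-22)**4 = 340*234256 = 79647040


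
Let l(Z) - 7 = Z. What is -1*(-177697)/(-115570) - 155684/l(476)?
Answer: -28380263/87630 ≈ -323.86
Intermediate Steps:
l(Z) = 7 + Z
-1*(-177697)/(-115570) - 155684/l(476) = -1*(-177697)/(-115570) - 155684/(7 + 476) = 177697*(-1/115570) - 155684/483 = -13669/8890 - 155684*1/483 = -13669/8890 - 155684/483 = -28380263/87630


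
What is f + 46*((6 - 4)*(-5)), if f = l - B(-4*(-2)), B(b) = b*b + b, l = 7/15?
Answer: -7973/15 ≈ -531.53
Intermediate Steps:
l = 7/15 (l = 7*(1/15) = 7/15 ≈ 0.46667)
B(b) = b + b² (B(b) = b² + b = b + b²)
f = -1073/15 (f = 7/15 - (-4*(-2))*(1 - 4*(-2)) = 7/15 - 8*(1 + 8) = 7/15 - 8*9 = 7/15 - 1*72 = 7/15 - 72 = -1073/15 ≈ -71.533)
f + 46*((6 - 4)*(-5)) = -1073/15 + 46*((6 - 4)*(-5)) = -1073/15 + 46*(2*(-5)) = -1073/15 + 46*(-10) = -1073/15 - 460 = -7973/15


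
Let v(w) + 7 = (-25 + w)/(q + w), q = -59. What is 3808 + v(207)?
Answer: 281365/74 ≈ 3802.2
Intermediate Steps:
v(w) = -7 + (-25 + w)/(-59 + w)
3808 + v(207) = 3808 + 2*(194 - 3*207)/(-59 + 207) = 3808 + 2*(194 - 621)/148 = 3808 + 2*(1/148)*(-427) = 3808 - 427/74 = 281365/74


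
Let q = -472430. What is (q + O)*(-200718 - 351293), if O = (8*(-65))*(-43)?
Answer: 248443590770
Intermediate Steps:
O = 22360 (O = -520*(-43) = 22360)
(q + O)*(-200718 - 351293) = (-472430 + 22360)*(-200718 - 351293) = -450070*(-552011) = 248443590770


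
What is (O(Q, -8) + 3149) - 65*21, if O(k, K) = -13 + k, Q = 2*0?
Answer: 1771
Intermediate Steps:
Q = 0
(O(Q, -8) + 3149) - 65*21 = ((-13 + 0) + 3149) - 65*21 = (-13 + 3149) - 1365 = 3136 - 1365 = 1771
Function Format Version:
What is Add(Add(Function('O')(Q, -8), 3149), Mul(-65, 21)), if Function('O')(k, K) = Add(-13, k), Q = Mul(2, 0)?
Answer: 1771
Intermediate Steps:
Q = 0
Add(Add(Function('O')(Q, -8), 3149), Mul(-65, 21)) = Add(Add(Add(-13, 0), 3149), Mul(-65, 21)) = Add(Add(-13, 3149), -1365) = Add(3136, -1365) = 1771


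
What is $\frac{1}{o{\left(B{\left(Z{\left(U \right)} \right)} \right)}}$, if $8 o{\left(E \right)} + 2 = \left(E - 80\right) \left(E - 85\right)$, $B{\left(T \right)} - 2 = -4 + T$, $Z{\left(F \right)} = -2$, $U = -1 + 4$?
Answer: $\frac{4}{3737} \approx 0.0010704$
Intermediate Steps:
$U = 3$
$B{\left(T \right)} = -2 + T$ ($B{\left(T \right)} = 2 + \left(-4 + T\right) = -2 + T$)
$o{\left(E \right)} = - \frac{1}{4} + \frac{\left(-85 + E\right) \left(-80 + E\right)}{8}$ ($o{\left(E \right)} = - \frac{1}{4} + \frac{\left(E - 80\right) \left(E - 85\right)}{8} = - \frac{1}{4} + \frac{\left(-80 + E\right) \left(-85 + E\right)}{8} = - \frac{1}{4} + \frac{\left(-85 + E\right) \left(-80 + E\right)}{8}$)
$\frac{1}{o{\left(B{\left(Z{\left(U \right)} \right)} \right)}} = \frac{1}{\frac{3399}{4} - \frac{165 \left(-2 - 2\right)}{8} + \frac{\left(-2 - 2\right)^{2}}{8}} = \frac{1}{\frac{3399}{4} - - \frac{165}{2} + \frac{\left(-4\right)^{2}}{8}} = \frac{1}{\frac{3399}{4} + \frac{165}{2} + \frac{1}{8} \cdot 16} = \frac{1}{\frac{3399}{4} + \frac{165}{2} + 2} = \frac{1}{\frac{3737}{4}} = \frac{4}{3737}$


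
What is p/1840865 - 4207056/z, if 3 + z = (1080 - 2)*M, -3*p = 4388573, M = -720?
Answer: 6609206148307/1428811300995 ≈ 4.6257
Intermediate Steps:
p = -4388573/3 (p = -⅓*4388573 = -4388573/3 ≈ -1.4629e+6)
z = -776163 (z = -3 + (1080 - 2)*(-720) = -3 + 1078*(-720) = -3 - 776160 = -776163)
p/1840865 - 4207056/z = -4388573/3/1840865 - 4207056/(-776163) = -4388573/3*1/1840865 - 4207056*(-1/776163) = -4388573/5522595 + 1402352/258721 = 6609206148307/1428811300995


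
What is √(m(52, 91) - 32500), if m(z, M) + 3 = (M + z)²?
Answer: 7*I*√246 ≈ 109.79*I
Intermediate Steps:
m(z, M) = -3 + (M + z)²
√(m(52, 91) - 32500) = √((-3 + (91 + 52)²) - 32500) = √((-3 + 143²) - 32500) = √((-3 + 20449) - 32500) = √(20446 - 32500) = √(-12054) = 7*I*√246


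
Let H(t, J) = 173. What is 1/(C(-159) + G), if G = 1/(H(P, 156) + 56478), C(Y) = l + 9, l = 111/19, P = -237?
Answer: 1076369/15975601 ≈ 0.067376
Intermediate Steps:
l = 111/19 (l = 111*(1/19) = 111/19 ≈ 5.8421)
C(Y) = 282/19 (C(Y) = 111/19 + 9 = 282/19)
G = 1/56651 (G = 1/(173 + 56478) = 1/56651 ≈ 1.7652e-5)
1/(C(-159) + G) = 1/(282/19 + 1/56651) = 1/(15975601/1076369) = 1076369/15975601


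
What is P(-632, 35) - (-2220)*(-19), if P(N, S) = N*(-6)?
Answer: -38388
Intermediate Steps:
P(N, S) = -6*N
P(-632, 35) - (-2220)*(-19) = -6*(-632) - (-2220)*(-19) = 3792 - 1*42180 = 3792 - 42180 = -38388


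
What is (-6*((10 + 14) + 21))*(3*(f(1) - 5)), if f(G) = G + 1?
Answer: 2430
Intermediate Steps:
f(G) = 1 + G
(-6*((10 + 14) + 21))*(3*(f(1) - 5)) = (-6*((10 + 14) + 21))*(3*((1 + 1) - 5)) = (-6*(24 + 21))*(3*(2 - 5)) = (-6*45)*(3*(-3)) = -270*(-9) = 2430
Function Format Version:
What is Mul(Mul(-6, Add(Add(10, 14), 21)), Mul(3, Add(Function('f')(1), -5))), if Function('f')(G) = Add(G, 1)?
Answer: 2430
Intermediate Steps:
Function('f')(G) = Add(1, G)
Mul(Mul(-6, Add(Add(10, 14), 21)), Mul(3, Add(Function('f')(1), -5))) = Mul(Mul(-6, Add(Add(10, 14), 21)), Mul(3, Add(Add(1, 1), -5))) = Mul(Mul(-6, Add(24, 21)), Mul(3, Add(2, -5))) = Mul(Mul(-6, 45), Mul(3, -3)) = Mul(-270, -9) = 2430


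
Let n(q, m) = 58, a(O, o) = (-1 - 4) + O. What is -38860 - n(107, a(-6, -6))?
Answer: -38918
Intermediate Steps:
a(O, o) = -5 + O
-38860 - n(107, a(-6, -6)) = -38860 - 1*58 = -38860 - 58 = -38918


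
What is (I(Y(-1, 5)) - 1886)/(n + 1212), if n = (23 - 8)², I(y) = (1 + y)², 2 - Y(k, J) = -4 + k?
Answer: -1822/1437 ≈ -1.2679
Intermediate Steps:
Y(k, J) = 6 - k (Y(k, J) = 2 - (-4 + k) = 2 + (4 - k) = 6 - k)
n = 225 (n = 15² = 225)
(I(Y(-1, 5)) - 1886)/(n + 1212) = ((1 + (6 - 1*(-1)))² - 1886)/(225 + 1212) = ((1 + (6 + 1))² - 1886)/1437 = ((1 + 7)² - 1886)*(1/1437) = (8² - 1886)*(1/1437) = (64 - 1886)*(1/1437) = -1822*1/1437 = -1822/1437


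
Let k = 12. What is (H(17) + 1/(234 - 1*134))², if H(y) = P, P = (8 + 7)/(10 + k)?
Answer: 579121/1210000 ≈ 0.47861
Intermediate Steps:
P = 15/22 (P = (8 + 7)/(10 + 12) = 15/22 ≈ 0.68182)
H(y) = 15/22
(H(17) + 1/(234 - 1*134))² = (15/22 + 1/(234 - 1*134))² = (15/22 + 1/(234 - 134))² = (15/22 + 1/100)² = (761/1100)² = 579121/1210000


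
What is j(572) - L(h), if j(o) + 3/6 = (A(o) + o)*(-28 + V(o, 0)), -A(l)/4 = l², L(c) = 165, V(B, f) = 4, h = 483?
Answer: 62791541/2 ≈ 3.1396e+7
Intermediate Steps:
A(l) = -4*l²
j(o) = -½ - 24*o + 96*o² (j(o) = -½ + (-4*o² + o)*(-28 + 4) = -½ + (o - 4*o²)*(-24) = -½ + (-24*o + 96*o²) = -½ - 24*o + 96*o²)
j(572) - L(h) = (-½ - 24*572 + 96*572²) - 1*165 = (-½ - 13728 + 96*327184) - 165 = (-½ - 13728 + 31409664) - 165 = 62791871/2 - 165 = 62791541/2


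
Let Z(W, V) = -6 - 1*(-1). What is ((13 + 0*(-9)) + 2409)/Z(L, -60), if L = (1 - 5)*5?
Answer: -2422/5 ≈ -484.40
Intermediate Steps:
L = -20 (L = -4*5 = -20)
Z(W, V) = -5 (Z(W, V) = -6 + 1 = -5)
((13 + 0*(-9)) + 2409)/Z(L, -60) = ((13 + 0*(-9)) + 2409)/(-5) = ((13 + 0) + 2409)*(-⅕) = (13 + 2409)*(-⅕) = 2422*(-⅕) = -2422/5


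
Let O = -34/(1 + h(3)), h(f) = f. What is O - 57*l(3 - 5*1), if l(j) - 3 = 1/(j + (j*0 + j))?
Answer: -661/4 ≈ -165.25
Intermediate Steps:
O = -17/2 (O = -34/(1 + 3) = -34/4 = -34*1/4 = -17/2 ≈ -8.5000)
l(j) = 3 + 1/(2*j) (l(j) = 3 + 1/(j + (j*0 + j)) = 3 + 1/(j + (0 + j)) = 3 + 1/(j + j) = 3 + 1/(2*j))
O - 57*l(3 - 5*1) = -17/2 - 57*(3 + 1/(2*(3 - 5*1))) = -17/2 - 57*(3 + 1/(2*(3 - 5))) = -17/2 - 57*(3 + (1/2)/(-2)) = -17/2 - 57*(3 + (1/2)*(-1/2)) = -17/2 - 57*(3 - 1/4) = -17/2 - 57*11/4 = -17/2 - 627/4 = -661/4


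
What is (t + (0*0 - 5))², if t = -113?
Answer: 13924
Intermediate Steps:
(t + (0*0 - 5))² = (-113 + (0*0 - 5))² = (-113 + (0 - 5))² = (-113 - 5)² = (-118)² = 13924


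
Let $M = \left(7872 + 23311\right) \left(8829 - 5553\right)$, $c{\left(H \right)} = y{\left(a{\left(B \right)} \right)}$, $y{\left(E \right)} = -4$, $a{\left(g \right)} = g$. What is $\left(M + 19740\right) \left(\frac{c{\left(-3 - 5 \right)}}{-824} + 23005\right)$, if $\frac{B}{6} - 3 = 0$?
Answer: $\frac{242105833852344}{103} \approx 2.3505 \cdot 10^{12}$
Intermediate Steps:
$B = 18$ ($B = 18 + 6 \cdot 0 = 18 + 0 = 18$)
$c{\left(H \right)} = -4$
$M = 102155508$ ($M = 31183 \cdot 3276 = 102155508$)
$\left(M + 19740\right) \left(\frac{c{\left(-3 - 5 \right)}}{-824} + 23005\right) = \left(102155508 + 19740\right) \left(- \frac{4}{-824} + 23005\right) = 102175248 \left(\left(-4\right) \left(- \frac{1}{824}\right) + 23005\right) = 102175248 \left(\frac{1}{206} + 23005\right) = 102175248 \cdot \frac{4739031}{206} = \frac{242105833852344}{103}$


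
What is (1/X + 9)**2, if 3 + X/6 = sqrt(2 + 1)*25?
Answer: 846165847/10445868 + 839725*sqrt(3)/20891736 ≈ 81.074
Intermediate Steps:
X = -18 + 150*sqrt(3) (X = -18 + 6*(sqrt(2 + 1)*25) = -18 + 6*(sqrt(3)*25) = -18 + 6*(25*sqrt(3)) = -18 + 150*sqrt(3) ≈ 241.81)
(1/X + 9)**2 = (1/(-18 + 150*sqrt(3)) + 9)**2 = (9 + 1/(-18 + 150*sqrt(3)))**2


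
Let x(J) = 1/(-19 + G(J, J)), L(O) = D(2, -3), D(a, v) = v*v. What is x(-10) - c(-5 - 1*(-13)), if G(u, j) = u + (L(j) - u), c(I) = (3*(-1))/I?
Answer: 11/40 ≈ 0.27500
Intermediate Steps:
D(a, v) = v²
L(O) = 9 (L(O) = (-3)² = 9)
c(I) = -3/I
G(u, j) = 9 (G(u, j) = u + (9 - u) = 9)
x(J) = -⅒ (x(J) = 1/(-19 + 9) = 1/(-10) = -⅒)
x(-10) - c(-5 - 1*(-13)) = -⅒ - (-3)/(-5 - 1*(-13)) = -⅒ - (-3)/(-5 + 13) = -⅒ - (-3)/8 = -⅒ - 1*(-3/8) = -⅒ + 3/8 = 11/40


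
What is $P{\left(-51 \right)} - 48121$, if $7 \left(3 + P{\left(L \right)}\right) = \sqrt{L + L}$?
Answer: $-48124 + \frac{i \sqrt{102}}{7} \approx -48124.0 + 1.4428 i$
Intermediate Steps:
$P{\left(L \right)} = -3 + \frac{\sqrt{2} \sqrt{L}}{7}$ ($P{\left(L \right)} = -3 + \frac{\sqrt{L + L}}{7} = -3 + \frac{\sqrt{2 L}}{7} = -3 + \frac{\sqrt{2} \sqrt{L}}{7}$)
$P{\left(-51 \right)} - 48121 = \left(-3 + \frac{\sqrt{2} \sqrt{-51}}{7}\right) - 48121 = \left(-3 + \frac{\sqrt{2} i \sqrt{51}}{7}\right) - 48121 = \left(-3 + \frac{i \sqrt{102}}{7}\right) - 48121 = -48124 + \frac{i \sqrt{102}}{7}$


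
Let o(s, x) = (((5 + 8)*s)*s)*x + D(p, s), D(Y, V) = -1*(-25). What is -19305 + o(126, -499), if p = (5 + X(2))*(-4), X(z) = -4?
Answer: -103006892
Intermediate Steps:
p = -4 (p = (5 - 4)*(-4) = 1*(-4) = -4)
D(Y, V) = 25
o(s, x) = 25 + 13*x*s² (o(s, x) = (((5 + 8)*s)*s)*x + 25 = ((13*s)*s)*x + 25 = (13*s²)*x + 25 = 13*x*s² + 25 = 25 + 13*x*s²)
-19305 + o(126, -499) = -19305 + (25 + 13*(-499)*126²) = -19305 + (25 + 13*(-499)*15876) = -19305 + (25 - 102987612) = -19305 - 102987587 = -103006892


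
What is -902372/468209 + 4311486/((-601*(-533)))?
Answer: 1729617018698/149982793597 ≈ 11.532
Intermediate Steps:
-902372/468209 + 4311486/((-601*(-533))) = -902372*1/468209 + 4311486/320333 = -902372/468209 + 4311486*(1/320333) = -902372/468209 + 4311486/320333 = 1729617018698/149982793597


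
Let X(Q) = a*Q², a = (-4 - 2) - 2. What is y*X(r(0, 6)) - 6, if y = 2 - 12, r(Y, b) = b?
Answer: 2874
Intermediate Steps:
a = -8 (a = -6 - 2 = -8)
y = -10 (y = 2 - 2*6 = 2 - 12 = -10)
X(Q) = -8*Q²
y*X(r(0, 6)) - 6 = -(-80)*6² - 6 = -(-80)*36 - 6 = -10*(-288) - 6 = 2880 - 6 = 2874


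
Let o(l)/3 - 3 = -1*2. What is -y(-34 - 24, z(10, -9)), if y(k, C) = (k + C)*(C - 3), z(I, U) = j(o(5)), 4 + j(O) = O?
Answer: -236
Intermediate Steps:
o(l) = 3 (o(l) = 9 + 3*(-1*2) = 9 + 3*(-2) = 9 - 6 = 3)
j(O) = -4 + O
z(I, U) = -1 (z(I, U) = -4 + 3 = -1)
y(k, C) = (-3 + C)*(C + k) (y(k, C) = (C + k)*(-3 + C) = (-3 + C)*(C + k))
-y(-34 - 24, z(10, -9)) = -((-1)**2 - 3*(-1) - 3*(-34 - 24) - (-34 - 24)) = -(1 + 3 - 3*(-58) - 1*(-58)) = -(1 + 3 + 174 + 58) = -1*236 = -236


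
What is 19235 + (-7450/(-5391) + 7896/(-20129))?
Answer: 2087401862879/108515439 ≈ 19236.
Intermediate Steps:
19235 + (-7450/(-5391) + 7896/(-20129)) = 19235 + (-7450*(-1/5391) + 7896*(-1/20129)) = 19235 + (7450/5391 - 7896/20129) = 19235 + 107393714/108515439 = 2087401862879/108515439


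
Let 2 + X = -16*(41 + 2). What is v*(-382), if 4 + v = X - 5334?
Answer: 2302696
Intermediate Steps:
X = -690 (X = -2 - 16*(41 + 2) = -2 - 16*43 = -2 - 688 = -690)
v = -6028 (v = -4 + (-690 - 5334) = -4 - 6024 = -6028)
v*(-382) = -6028*(-382) = 2302696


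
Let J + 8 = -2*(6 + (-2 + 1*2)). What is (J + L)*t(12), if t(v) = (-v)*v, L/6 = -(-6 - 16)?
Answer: -16128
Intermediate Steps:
L = 132 (L = 6*(-(-6 - 16)) = 6*(-1*(-22)) = 6*22 = 132)
t(v) = -v**2
J = -20 (J = -8 - 2*(6 + (-2 + 1*2)) = -8 - 2*(6 + (-2 + 2)) = -8 - 2*(6 + 0) = -8 - 2*6 = -8 - 12 = -20)
(J + L)*t(12) = (-20 + 132)*(-1*12**2) = 112*(-1*144) = 112*(-144) = -16128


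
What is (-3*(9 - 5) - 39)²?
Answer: 2601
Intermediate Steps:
(-3*(9 - 5) - 39)² = (-3*4 - 39)² = (-12 - 39)² = (-51)² = 2601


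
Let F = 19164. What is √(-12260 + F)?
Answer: 2*√1726 ≈ 83.090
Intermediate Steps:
√(-12260 + F) = √(-12260 + 19164) = √6904 = 2*√1726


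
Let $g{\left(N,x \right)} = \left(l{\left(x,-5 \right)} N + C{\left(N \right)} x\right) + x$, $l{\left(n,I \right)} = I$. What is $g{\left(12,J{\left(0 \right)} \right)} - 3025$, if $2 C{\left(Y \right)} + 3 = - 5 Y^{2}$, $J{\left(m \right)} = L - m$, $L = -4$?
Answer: $-1643$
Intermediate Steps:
$J{\left(m \right)} = -4 - m$
$C{\left(Y \right)} = - \frac{3}{2} - \frac{5 Y^{2}}{2}$ ($C{\left(Y \right)} = - \frac{3}{2} + \frac{\left(-5\right) Y^{2}}{2} = - \frac{3}{2} - \frac{5 Y^{2}}{2}$)
$g{\left(N,x \right)} = x - 5 N + x \left(- \frac{3}{2} - \frac{5 N^{2}}{2}\right)$ ($g{\left(N,x \right)} = \left(- 5 N + \left(- \frac{3}{2} - \frac{5 N^{2}}{2}\right) x\right) + x = \left(- 5 N + x \left(- \frac{3}{2} - \frac{5 N^{2}}{2}\right)\right) + x = x - 5 N + x \left(- \frac{3}{2} - \frac{5 N^{2}}{2}\right)$)
$g{\left(12,J{\left(0 \right)} \right)} - 3025 = \left(\left(-5\right) 12 - \frac{-4 - 0}{2} - \frac{5 \left(-4 - 0\right) 12^{2}}{2}\right) - 3025 = \left(-60 - \frac{-4 + 0}{2} - \frac{5}{2} \left(-4 + 0\right) 144\right) - 3025 = \left(-60 - -2 - \left(-10\right) 144\right) - 3025 = \left(-60 + 2 + 1440\right) - 3025 = 1382 - 3025 = -1643$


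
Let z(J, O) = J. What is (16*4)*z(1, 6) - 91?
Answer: -27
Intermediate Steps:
(16*4)*z(1, 6) - 91 = (16*4)*1 - 91 = 64*1 - 91 = 64 - 91 = -27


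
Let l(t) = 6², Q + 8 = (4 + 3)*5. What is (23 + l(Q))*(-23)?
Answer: -1357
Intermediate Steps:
Q = 27 (Q = -8 + (4 + 3)*5 = -8 + 7*5 = -8 + 35 = 27)
l(t) = 36
(23 + l(Q))*(-23) = (23 + 36)*(-23) = 59*(-23) = -1357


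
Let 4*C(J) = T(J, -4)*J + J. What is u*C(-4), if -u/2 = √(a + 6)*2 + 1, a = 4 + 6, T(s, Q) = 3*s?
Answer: -198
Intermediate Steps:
a = 10
C(J) = J/4 + 3*J²/4 (C(J) = ((3*J)*J + J)/4 = (3*J² + J)/4 = (J + 3*J²)/4 = J/4 + 3*J²/4)
u = -18 (u = -2*(√(10 + 6)*2 + 1) = -2*(√16*2 + 1) = -2*(4*2 + 1) = -2*(8 + 1) = -2*9 = -18)
u*C(-4) = -9*(-4)*(1 + 3*(-4))/2 = -9*(-4)*(1 - 12)/2 = -9*(-4)*(-11)/2 = -18*11 = -198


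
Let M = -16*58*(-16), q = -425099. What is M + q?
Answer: -410251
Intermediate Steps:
M = 14848 (M = -928*(-16) = 14848)
M + q = 14848 - 425099 = -410251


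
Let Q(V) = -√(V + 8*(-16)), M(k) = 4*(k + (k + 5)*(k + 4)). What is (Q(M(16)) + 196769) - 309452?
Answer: -112683 - 4*√101 ≈ -1.1272e+5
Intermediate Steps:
M(k) = 4*k + 4*(4 + k)*(5 + k) (M(k) = 4*(k + (5 + k)*(4 + k)) = 4*(k + (4 + k)*(5 + k)) = 4*k + 4*(4 + k)*(5 + k))
Q(V) = -√(-128 + V) (Q(V) = -√(V - 128) = -√(-128 + V))
(Q(M(16)) + 196769) - 309452 = (-√(-128 + (80 + 4*16² + 40*16)) + 196769) - 309452 = (-√(-128 + (80 + 4*256 + 640)) + 196769) - 309452 = (-√(-128 + (80 + 1024 + 640)) + 196769) - 309452 = (-√(-128 + 1744) + 196769) - 309452 = (-√1616 + 196769) - 309452 = (-4*√101 + 196769) - 309452 = (196769 - 4*√101) - 309452 = -112683 - 4*√101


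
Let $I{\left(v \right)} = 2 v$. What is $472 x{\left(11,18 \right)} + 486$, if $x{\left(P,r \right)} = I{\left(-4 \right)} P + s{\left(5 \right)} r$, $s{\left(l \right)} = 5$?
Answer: $1430$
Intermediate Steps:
$x{\left(P,r \right)} = - 8 P + 5 r$ ($x{\left(P,r \right)} = 2 \left(-4\right) P + 5 r = - 8 P + 5 r$)
$472 x{\left(11,18 \right)} + 486 = 472 \left(\left(-8\right) 11 + 5 \cdot 18\right) + 486 = 472 \left(-88 + 90\right) + 486 = 472 \cdot 2 + 486 = 944 + 486 = 1430$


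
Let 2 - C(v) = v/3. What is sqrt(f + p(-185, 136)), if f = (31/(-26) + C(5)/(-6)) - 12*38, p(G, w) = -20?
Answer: I*sqrt(725894)/39 ≈ 21.846*I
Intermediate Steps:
C(v) = 2 - v/3
f = -53498/117 (f = (31/(-26) + (2 - 1/3*5)/(-6)) - 12*38 = (31*(-1/26) + (2 - 5/3)*(-1/6)) - 456 = (-31/26 + (1/3)*(-1/6)) - 456 = (-31/26 - 1/18) - 456 = -146/117 - 456 = -53498/117 ≈ -457.25)
sqrt(f + p(-185, 136)) = sqrt(-53498/117 - 20) = sqrt(-55838/117) = I*sqrt(725894)/39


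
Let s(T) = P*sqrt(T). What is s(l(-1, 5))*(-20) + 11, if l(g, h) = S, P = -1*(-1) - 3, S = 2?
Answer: 11 + 40*sqrt(2) ≈ 67.569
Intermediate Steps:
P = -2 (P = 1 - 3 = -2)
l(g, h) = 2
s(T) = -2*sqrt(T)
s(l(-1, 5))*(-20) + 11 = -2*sqrt(2)*(-20) + 11 = 40*sqrt(2) + 11 = 11 + 40*sqrt(2)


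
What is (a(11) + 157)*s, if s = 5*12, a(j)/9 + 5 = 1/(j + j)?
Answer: 74190/11 ≈ 6744.5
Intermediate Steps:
a(j) = -45 + 9/(2*j) (a(j) = -45 + 9/(j + j) = -45 + 9/((2*j)) = -45 + 9*(1/(2*j)) = -45 + 9/(2*j))
s = 60
(a(11) + 157)*s = ((-45 + (9/2)/11) + 157)*60 = ((-45 + (9/2)*(1/11)) + 157)*60 = ((-45 + 9/22) + 157)*60 = (-981/22 + 157)*60 = (2473/22)*60 = 74190/11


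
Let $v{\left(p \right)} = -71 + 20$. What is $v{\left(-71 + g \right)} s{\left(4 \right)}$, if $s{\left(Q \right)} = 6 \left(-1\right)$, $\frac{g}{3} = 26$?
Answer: $306$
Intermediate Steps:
$g = 78$ ($g = 3 \cdot 26 = 78$)
$v{\left(p \right)} = -51$
$s{\left(Q \right)} = -6$
$v{\left(-71 + g \right)} s{\left(4 \right)} = \left(-51\right) \left(-6\right) = 306$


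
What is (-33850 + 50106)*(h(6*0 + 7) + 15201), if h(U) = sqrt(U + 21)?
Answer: 247107456 + 32512*sqrt(7) ≈ 2.4719e+8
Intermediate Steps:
h(U) = sqrt(21 + U)
(-33850 + 50106)*(h(6*0 + 7) + 15201) = (-33850 + 50106)*(sqrt(21 + (6*0 + 7)) + 15201) = 16256*(sqrt(21 + (0 + 7)) + 15201) = 16256*(sqrt(21 + 7) + 15201) = 16256*(sqrt(28) + 15201) = 16256*(2*sqrt(7) + 15201) = 16256*(15201 + 2*sqrt(7)) = 247107456 + 32512*sqrt(7)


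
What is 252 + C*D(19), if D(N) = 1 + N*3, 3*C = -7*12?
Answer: -1372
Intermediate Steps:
C = -28 (C = (-7*12)/3 = (1/3)*(-84) = -28)
D(N) = 1 + 3*N
252 + C*D(19) = 252 - 28*(1 + 3*19) = 252 - 28*(1 + 57) = 252 - 28*58 = 252 - 1624 = -1372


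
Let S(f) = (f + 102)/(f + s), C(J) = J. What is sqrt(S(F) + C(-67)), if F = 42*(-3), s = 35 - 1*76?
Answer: I*sqrt(1864555)/167 ≈ 8.1766*I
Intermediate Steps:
s = -41 (s = 35 - 76 = -41)
F = -126
S(f) = (102 + f)/(-41 + f) (S(f) = (f + 102)/(f - 41) = (102 + f)/(-41 + f))
sqrt(S(F) + C(-67)) = sqrt((102 - 126)/(-41 - 126) - 67) = sqrt(-24/(-167) - 67) = sqrt(-1/167*(-24) - 67) = sqrt(24/167 - 67) = sqrt(-11165/167) = I*sqrt(1864555)/167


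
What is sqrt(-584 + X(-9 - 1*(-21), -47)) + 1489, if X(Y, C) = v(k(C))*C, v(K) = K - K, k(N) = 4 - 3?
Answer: 1489 + 2*I*sqrt(146) ≈ 1489.0 + 24.166*I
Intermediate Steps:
k(N) = 1
v(K) = 0
X(Y, C) = 0 (X(Y, C) = 0*C = 0)
sqrt(-584 + X(-9 - 1*(-21), -47)) + 1489 = sqrt(-584 + 0) + 1489 = sqrt(-584) + 1489 = 2*I*sqrt(146) + 1489 = 1489 + 2*I*sqrt(146)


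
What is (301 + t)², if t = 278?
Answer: 335241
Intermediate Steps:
(301 + t)² = (301 + 278)² = 579² = 335241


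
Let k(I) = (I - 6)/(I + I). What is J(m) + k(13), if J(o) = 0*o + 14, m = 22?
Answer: 371/26 ≈ 14.269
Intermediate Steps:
J(o) = 14 (J(o) = 0 + 14 = 14)
k(I) = (-6 + I)/(2*I) (k(I) = (-6 + I)/((2*I)) = (-6 + I)*(1/(2*I)) = (-6 + I)/(2*I))
J(m) + k(13) = 14 + (½)*(-6 + 13)/13 = 14 + (½)*(1/13)*7 = 14 + 7/26 = 371/26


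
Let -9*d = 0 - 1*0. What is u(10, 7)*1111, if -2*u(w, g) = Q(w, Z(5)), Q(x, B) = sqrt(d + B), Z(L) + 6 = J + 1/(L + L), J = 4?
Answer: -1111*I*sqrt(190)/20 ≈ -765.7*I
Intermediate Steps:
Z(L) = -2 + 1/(2*L) (Z(L) = -6 + (4 + 1/(L + L)) = -6 + (4 + 1/(2*L)) = -2 + 1/(2*L))
d = 0 (d = -(0 - 1*0)/9 = -(0 + 0)/9 = -1/9*0 = 0)
Q(x, B) = sqrt(B) (Q(x, B) = sqrt(0 + B) = sqrt(B))
u(w, g) = -I*sqrt(190)/20 (u(w, g) = -sqrt(-2 + (1/2)/5)/2 = -sqrt(-2 + (1/2)*(1/5))/2 = -sqrt(-2 + 1/10)/2 = -I*sqrt(190)/20)
u(10, 7)*1111 = -I*sqrt(190)/20*1111 = -1111*I*sqrt(190)/20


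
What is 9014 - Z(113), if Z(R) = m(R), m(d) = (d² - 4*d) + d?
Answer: -3416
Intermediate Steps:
m(d) = d² - 3*d
Z(R) = R*(-3 + R)
9014 - Z(113) = 9014 - 113*(-3 + 113) = 9014 - 113*110 = 9014 - 1*12430 = 9014 - 12430 = -3416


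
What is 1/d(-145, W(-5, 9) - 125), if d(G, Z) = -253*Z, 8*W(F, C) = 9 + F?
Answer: 2/62997 ≈ 3.1748e-5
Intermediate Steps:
W(F, C) = 9/8 + F/8 (W(F, C) = (9 + F)/8 = 9/8 + F/8)
1/d(-145, W(-5, 9) - 125) = 1/(-253*((9/8 + (⅛)*(-5)) - 125)) = 1/(-253*((9/8 - 5/8) - 125)) = 1/(-253*(½ - 125)) = 1/(-253*(-249/2)) = 1/(62997/2) = 2/62997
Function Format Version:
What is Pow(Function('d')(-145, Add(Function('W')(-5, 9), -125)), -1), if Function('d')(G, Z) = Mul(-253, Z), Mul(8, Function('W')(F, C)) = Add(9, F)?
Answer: Rational(2, 62997) ≈ 3.1748e-5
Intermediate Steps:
Function('W')(F, C) = Add(Rational(9, 8), Mul(Rational(1, 8), F)) (Function('W')(F, C) = Mul(Rational(1, 8), Add(9, F)) = Add(Rational(9, 8), Mul(Rational(1, 8), F)))
Pow(Function('d')(-145, Add(Function('W')(-5, 9), -125)), -1) = Pow(Mul(-253, Add(Add(Rational(9, 8), Mul(Rational(1, 8), -5)), -125)), -1) = Pow(Mul(-253, Add(Add(Rational(9, 8), Rational(-5, 8)), -125)), -1) = Pow(Mul(-253, Add(Rational(1, 2), -125)), -1) = Pow(Mul(-253, Rational(-249, 2)), -1) = Pow(Rational(62997, 2), -1) = Rational(2, 62997)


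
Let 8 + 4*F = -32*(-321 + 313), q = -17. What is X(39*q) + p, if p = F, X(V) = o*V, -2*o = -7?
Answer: -4517/2 ≈ -2258.5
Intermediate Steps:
o = 7/2 (o = -1/2*(-7) = 7/2 ≈ 3.5000)
F = 62 (F = -2 + (-32*(-321 + 313))/4 = -2 + (-32*(-8))/4 = -2 + (1/4)*256 = -2 + 64 = 62)
X(V) = 7*V/2
p = 62
X(39*q) + p = 7*(39*(-17))/2 + 62 = (7/2)*(-663) + 62 = -4641/2 + 62 = -4517/2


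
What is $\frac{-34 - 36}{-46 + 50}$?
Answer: $- \frac{35}{2} \approx -17.5$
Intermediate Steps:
$\frac{-34 - 36}{-46 + 50} = \frac{1}{4} \left(-70\right) = - \frac{35}{2}$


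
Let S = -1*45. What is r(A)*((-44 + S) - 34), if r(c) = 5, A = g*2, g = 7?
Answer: -615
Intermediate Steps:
A = 14 (A = 7*2 = 14)
S = -45
r(A)*((-44 + S) - 34) = 5*((-44 - 45) - 34) = 5*(-89 - 34) = 5*(-123) = -615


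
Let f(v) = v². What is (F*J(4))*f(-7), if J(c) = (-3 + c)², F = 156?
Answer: 7644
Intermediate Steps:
(F*J(4))*f(-7) = (156*(-3 + 4)²)*(-7)² = (156*1²)*49 = (156*1)*49 = 156*49 = 7644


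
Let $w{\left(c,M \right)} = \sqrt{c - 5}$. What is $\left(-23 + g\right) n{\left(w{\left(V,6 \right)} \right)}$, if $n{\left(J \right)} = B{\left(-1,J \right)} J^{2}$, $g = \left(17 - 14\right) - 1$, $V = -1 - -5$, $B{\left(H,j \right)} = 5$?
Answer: $105$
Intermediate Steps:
$V = 4$ ($V = -1 + 5 = 4$)
$w{\left(c,M \right)} = \sqrt{-5 + c}$
$g = 2$ ($g = 3 - 1 = 2$)
$n{\left(J \right)} = 5 J^{2}$
$\left(-23 + g\right) n{\left(w{\left(V,6 \right)} \right)} = \left(-23 + 2\right) 5 \left(\sqrt{-5 + 4}\right)^{2} = - 21 \cdot 5 \left(\sqrt{-1}\right)^{2} = - 21 \cdot 5 i^{2} = - 21 \cdot 5 \left(-1\right) = \left(-21\right) \left(-5\right) = 105$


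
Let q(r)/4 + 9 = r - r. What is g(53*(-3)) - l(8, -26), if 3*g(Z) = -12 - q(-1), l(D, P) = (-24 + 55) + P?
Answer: 3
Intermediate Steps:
q(r) = -36 (q(r) = -36 + 4*(r - r) = -36 + 4*0 = -36 + 0 = -36)
l(D, P) = 31 + P
g(Z) = 8 (g(Z) = (-12 - 1*(-36))/3 = (-12 + 36)/3 = (1/3)*24 = 8)
g(53*(-3)) - l(8, -26) = 8 - (31 - 26) = 8 - 1*5 = 8 - 5 = 3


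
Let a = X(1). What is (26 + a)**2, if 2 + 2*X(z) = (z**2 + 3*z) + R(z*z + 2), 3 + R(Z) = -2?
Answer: 2401/4 ≈ 600.25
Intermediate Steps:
R(Z) = -5 (R(Z) = -3 - 2 = -5)
X(z) = -7/2 + z**2/2 + 3*z/2 (X(z) = -1 + ((z**2 + 3*z) - 5)/2 = -1 + (-5 + z**2 + 3*z)/2 = -1 + (-5/2 + z**2/2 + 3*z/2) = -7/2 + z**2/2 + 3*z/2)
a = -3/2 (a = -7/2 + (1/2)*1**2 + (3/2)*1 = -7/2 + (1/2)*1 + 3/2 = -7/2 + 1/2 + 3/2 = -3/2 ≈ -1.5000)
(26 + a)**2 = (26 - 3/2)**2 = (49/2)**2 = 2401/4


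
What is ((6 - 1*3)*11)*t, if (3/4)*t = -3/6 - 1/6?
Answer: -88/3 ≈ -29.333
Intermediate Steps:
t = -8/9 (t = 4*(-3/6 - 1/6)/3 = 4*(-3*⅙ - 1*⅙)/3 = 4*(-½ - ⅙)/3 = (4/3)*(-⅔) = -8/9 ≈ -0.88889)
((6 - 1*3)*11)*t = ((6 - 1*3)*11)*(-8/9) = ((6 - 3)*11)*(-8/9) = (3*11)*(-8/9) = 33*(-8/9) = -88/3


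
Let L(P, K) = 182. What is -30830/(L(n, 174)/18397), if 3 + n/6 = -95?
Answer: -283589755/91 ≈ -3.1164e+6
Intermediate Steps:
n = -588 (n = -18 + 6*(-95) = -18 - 570 = -588)
-30830/(L(n, 174)/18397) = -30830/(182/18397) = -30830/(182*(1/18397)) = -30830/182/18397 = -30830*18397/182 = -1*283589755/91 = -283589755/91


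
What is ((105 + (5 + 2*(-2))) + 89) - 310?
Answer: -115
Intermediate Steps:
((105 + (5 + 2*(-2))) + 89) - 310 = ((105 + (5 - 4)) + 89) - 310 = ((105 + 1) + 89) - 310 = (106 + 89) - 310 = 195 - 310 = -115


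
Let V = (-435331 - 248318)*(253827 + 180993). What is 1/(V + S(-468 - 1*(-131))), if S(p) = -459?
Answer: -1/297264258639 ≈ -3.3640e-12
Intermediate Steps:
V = -297264258180 (V = -683649*434820 = -297264258180)
1/(V + S(-468 - 1*(-131))) = 1/(-297264258180 - 459) = 1/(-297264258639) = -1/297264258639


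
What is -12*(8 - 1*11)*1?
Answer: 36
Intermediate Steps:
-12*(8 - 1*11)*1 = -12*(8 - 11)*1 = -12*(-3)*1 = 36*1 = 36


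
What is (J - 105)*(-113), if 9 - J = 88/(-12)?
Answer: 30058/3 ≈ 10019.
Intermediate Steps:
J = 49/3 (J = 9 - 88/(-12) = 9 - 88*(-1)/12 = 9 - 1*(-22/3) = 9 + 22/3 = 49/3 ≈ 16.333)
(J - 105)*(-113) = (49/3 - 105)*(-113) = -266/3*(-113) = 30058/3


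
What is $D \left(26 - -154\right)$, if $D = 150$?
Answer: $27000$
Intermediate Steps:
$D \left(26 - -154\right) = 150 \left(26 - -154\right) = 150 \left(26 + 154\right) = 150 \cdot 180 = 27000$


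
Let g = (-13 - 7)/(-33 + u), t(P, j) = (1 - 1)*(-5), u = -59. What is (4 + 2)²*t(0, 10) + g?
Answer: 5/23 ≈ 0.21739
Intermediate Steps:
t(P, j) = 0 (t(P, j) = 0*(-5) = 0)
g = 5/23 (g = (-13 - 7)/(-33 - 59) = -20/(-92) = -20*(-1/92) = 5/23 ≈ 0.21739)
(4 + 2)²*t(0, 10) + g = (4 + 2)²*0 + 5/23 = 6²*0 + 5/23 = 36*0 + 5/23 = 0 + 5/23 = 5/23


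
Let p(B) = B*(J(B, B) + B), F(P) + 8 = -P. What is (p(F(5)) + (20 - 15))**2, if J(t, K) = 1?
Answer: 25921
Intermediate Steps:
F(P) = -8 - P
p(B) = B*(1 + B)
(p(F(5)) + (20 - 15))**2 = ((-8 - 1*5)*(1 + (-8 - 1*5)) + (20 - 15))**2 = ((-8 - 5)*(1 + (-8 - 5)) + 5)**2 = (-13*(1 - 13) + 5)**2 = (-13*(-12) + 5)**2 = (156 + 5)**2 = 161**2 = 25921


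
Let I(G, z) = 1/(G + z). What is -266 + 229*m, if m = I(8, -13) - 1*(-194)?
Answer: 220571/5 ≈ 44114.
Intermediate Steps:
m = 969/5 (m = 1/(8 - 13) - 1*(-194) = 1/(-5) + 194 = -⅕ + 194 = 969/5 ≈ 193.80)
-266 + 229*m = -266 + 229*(969/5) = -266 + 221901/5 = 220571/5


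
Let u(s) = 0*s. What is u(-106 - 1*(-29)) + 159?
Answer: 159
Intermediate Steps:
u(s) = 0
u(-106 - 1*(-29)) + 159 = 0 + 159 = 159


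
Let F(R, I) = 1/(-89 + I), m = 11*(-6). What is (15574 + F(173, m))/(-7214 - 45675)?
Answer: -2413969/8197795 ≈ -0.29447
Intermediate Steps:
m = -66
(15574 + F(173, m))/(-7214 - 45675) = (15574 + 1/(-89 - 66))/(-7214 - 45675) = (15574 + 1/(-155))/(-52889) = (15574 - 1/155)*(-1/52889) = (2413969/155)*(-1/52889) = -2413969/8197795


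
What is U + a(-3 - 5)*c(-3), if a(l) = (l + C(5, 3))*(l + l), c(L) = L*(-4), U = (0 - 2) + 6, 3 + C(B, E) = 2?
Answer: 1732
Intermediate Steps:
C(B, E) = -1 (C(B, E) = -3 + 2 = -1)
U = 4 (U = -2 + 6 = 4)
c(L) = -4*L
a(l) = 2*l*(-1 + l) (a(l) = (l - 1)*(l + l) = (-1 + l)*(2*l) = 2*l*(-1 + l))
U + a(-3 - 5)*c(-3) = 4 + (2*(-3 - 5)*(-1 + (-3 - 5)))*(-4*(-3)) = 4 + (2*(-8)*(-1 - 8))*12 = 4 + (2*(-8)*(-9))*12 = 4 + 144*12 = 4 + 1728 = 1732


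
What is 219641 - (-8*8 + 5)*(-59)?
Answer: 216160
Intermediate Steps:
219641 - (-8*8 + 5)*(-59) = 219641 - (-64 + 5)*(-59) = 219641 - (-59)*(-59) = 219641 - 1*3481 = 219641 - 3481 = 216160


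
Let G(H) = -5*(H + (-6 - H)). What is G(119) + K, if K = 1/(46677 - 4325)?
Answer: 1270561/42352 ≈ 30.000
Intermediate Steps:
G(H) = 30 (G(H) = -5*(-6) = 30)
K = 1/42352 ≈ 2.3612e-5
G(119) + K = 30 + 1/42352 = 1270561/42352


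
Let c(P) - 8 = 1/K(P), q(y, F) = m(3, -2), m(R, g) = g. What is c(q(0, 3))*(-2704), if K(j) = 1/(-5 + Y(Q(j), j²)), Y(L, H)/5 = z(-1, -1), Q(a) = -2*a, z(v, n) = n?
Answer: 5408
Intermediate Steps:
q(y, F) = -2
Y(L, H) = -5 (Y(L, H) = 5*(-1) = -5)
K(j) = -⅒ (K(j) = 1/(-5 - 5) = 1/(-10) = -⅒)
c(P) = -2 (c(P) = 8 + 1/(-⅒) = 8 - 10 = -2)
c(q(0, 3))*(-2704) = -2*(-2704) = 5408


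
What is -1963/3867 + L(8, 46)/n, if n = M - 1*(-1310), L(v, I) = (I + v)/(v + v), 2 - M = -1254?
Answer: -40192055/79381776 ≈ -0.50631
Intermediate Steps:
M = 1256 (M = 2 - 1*(-1254) = 2 + 1254 = 1256)
L(v, I) = (I + v)/(2*v) (L(v, I) = (I + v)/((2*v)) = (I + v)*(1/(2*v)) = (I + v)/(2*v))
n = 2566 (n = 1256 - 1*(-1310) = 1256 + 1310 = 2566)
-1963/3867 + L(8, 46)/n = -1963/3867 + ((½)*(46 + 8)/8)/2566 = -1963*1/3867 + ((½)*(⅛)*54)*(1/2566) = -1963/3867 + (27/8)*(1/2566) = -1963/3867 + 27/20528 = -40192055/79381776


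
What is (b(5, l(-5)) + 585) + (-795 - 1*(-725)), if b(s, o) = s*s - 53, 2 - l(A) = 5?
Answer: 487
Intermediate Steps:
l(A) = -3 (l(A) = 2 - 1*5 = 2 - 5 = -3)
b(s, o) = -53 + s² (b(s, o) = s² - 53 = -53 + s²)
(b(5, l(-5)) + 585) + (-795 - 1*(-725)) = ((-53 + 5²) + 585) + (-795 - 1*(-725)) = ((-53 + 25) + 585) + (-795 + 725) = (-28 + 585) - 70 = 557 - 70 = 487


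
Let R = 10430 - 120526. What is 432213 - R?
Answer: 542309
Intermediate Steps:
R = -110096
432213 - R = 432213 - 1*(-110096) = 432213 + 110096 = 542309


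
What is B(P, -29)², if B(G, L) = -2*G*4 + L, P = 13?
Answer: 17689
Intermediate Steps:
B(G, L) = L - 8*G (B(G, L) = -8*G + L = L - 8*G)
B(P, -29)² = (-29 - 8*13)² = (-29 - 104)² = (-133)² = 17689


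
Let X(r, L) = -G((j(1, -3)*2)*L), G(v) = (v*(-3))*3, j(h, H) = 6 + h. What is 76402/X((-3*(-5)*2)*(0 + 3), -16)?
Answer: -38201/1008 ≈ -37.898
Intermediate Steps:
G(v) = -9*v (G(v) = -3*v*3 = -9*v)
X(r, L) = 126*L (X(r, L) = -(-9)*((6 + 1)*2)*L = -(-9)*(7*2)*L = -(-9)*14*L = -(-126)*L = 126*L)
76402/X((-3*(-5)*2)*(0 + 3), -16) = 76402/((126*(-16))) = 76402/(-2016) = 76402*(-1/2016) = -38201/1008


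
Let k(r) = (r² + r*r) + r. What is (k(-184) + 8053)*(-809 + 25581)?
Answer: 1872292532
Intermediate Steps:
k(r) = r + 2*r² (k(r) = (r² + r²) + r = 2*r² + r = r + 2*r²)
(k(-184) + 8053)*(-809 + 25581) = (-184*(1 + 2*(-184)) + 8053)*(-809 + 25581) = (-184*(1 - 368) + 8053)*24772 = (-184*(-367) + 8053)*24772 = (67528 + 8053)*24772 = 75581*24772 = 1872292532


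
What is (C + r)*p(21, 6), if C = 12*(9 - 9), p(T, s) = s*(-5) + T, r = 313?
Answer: -2817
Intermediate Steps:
p(T, s) = T - 5*s (p(T, s) = -5*s + T = T - 5*s)
C = 0 (C = 12*0 = 0)
(C + r)*p(21, 6) = (0 + 313)*(21 - 5*6) = 313*(21 - 30) = 313*(-9) = -2817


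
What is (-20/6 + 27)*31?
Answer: 2201/3 ≈ 733.67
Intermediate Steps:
(-20/6 + 27)*31 = (-20*⅙ + 27)*31 = (-10/3 + 27)*31 = (71/3)*31 = 2201/3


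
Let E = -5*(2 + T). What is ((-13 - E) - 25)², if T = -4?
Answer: 2304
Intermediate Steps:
E = 10 (E = -5*(2 - 4) = -5*(-2) = 10)
((-13 - E) - 25)² = ((-13 - 1*10) - 25)² = ((-13 - 10) - 25)² = (-23 - 25)² = (-48)² = 2304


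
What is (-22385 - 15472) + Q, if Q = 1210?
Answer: -36647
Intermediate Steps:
(-22385 - 15472) + Q = (-22385 - 15472) + 1210 = -37857 + 1210 = -36647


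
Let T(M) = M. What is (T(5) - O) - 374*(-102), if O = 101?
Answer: 38052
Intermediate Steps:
(T(5) - O) - 374*(-102) = (5 - 1*101) - 374*(-102) = (5 - 101) + 38148 = -96 + 38148 = 38052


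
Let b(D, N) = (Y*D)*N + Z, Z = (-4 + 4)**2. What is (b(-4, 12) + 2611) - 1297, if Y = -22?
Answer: 2370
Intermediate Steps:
Z = 0 (Z = 0**2 = 0)
b(D, N) = -22*D*N (b(D, N) = (-22*D)*N + 0 = -22*D*N + 0 = -22*D*N)
(b(-4, 12) + 2611) - 1297 = (-22*(-4)*12 + 2611) - 1297 = (1056 + 2611) - 1297 = 3667 - 1297 = 2370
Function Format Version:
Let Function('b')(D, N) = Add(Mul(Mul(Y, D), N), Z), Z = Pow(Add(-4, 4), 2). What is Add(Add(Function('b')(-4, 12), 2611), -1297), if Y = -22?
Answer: 2370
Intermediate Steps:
Z = 0 (Z = Pow(0, 2) = 0)
Function('b')(D, N) = Mul(-22, D, N) (Function('b')(D, N) = Add(Mul(Mul(-22, D), N), 0) = Add(Mul(-22, D, N), 0) = Mul(-22, D, N))
Add(Add(Function('b')(-4, 12), 2611), -1297) = Add(Add(Mul(-22, -4, 12), 2611), -1297) = Add(Add(1056, 2611), -1297) = Add(3667, -1297) = 2370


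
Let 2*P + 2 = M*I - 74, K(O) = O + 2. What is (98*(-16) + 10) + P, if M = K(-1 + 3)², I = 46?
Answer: -1228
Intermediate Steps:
K(O) = 2 + O
M = 16 (M = (2 + (-1 + 3))² = (2 + 2)² = 4² = 16)
P = 330 (P = -1 + (16*46 - 74)/2 = -1 + (736 - 74)/2 = -1 + (½)*662 = -1 + 331 = 330)
(98*(-16) + 10) + P = (98*(-16) + 10) + 330 = (-1568 + 10) + 330 = -1558 + 330 = -1228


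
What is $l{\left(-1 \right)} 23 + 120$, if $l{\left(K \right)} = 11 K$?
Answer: $-133$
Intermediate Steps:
$l{\left(-1 \right)} 23 + 120 = 11 \left(-1\right) 23 + 120 = \left(-11\right) 23 + 120 = -253 + 120 = -133$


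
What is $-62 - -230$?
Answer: $168$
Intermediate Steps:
$-62 - -230 = -62 + 230 = 168$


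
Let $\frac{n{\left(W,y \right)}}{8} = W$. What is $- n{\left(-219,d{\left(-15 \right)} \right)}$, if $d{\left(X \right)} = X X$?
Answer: $1752$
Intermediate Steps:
$d{\left(X \right)} = X^{2}$
$n{\left(W,y \right)} = 8 W$
$- n{\left(-219,d{\left(-15 \right)} \right)} = - 8 \left(-219\right) = \left(-1\right) \left(-1752\right) = 1752$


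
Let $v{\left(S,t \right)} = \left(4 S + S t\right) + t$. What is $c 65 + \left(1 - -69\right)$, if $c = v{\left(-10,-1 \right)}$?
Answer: $-1945$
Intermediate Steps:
$v{\left(S,t \right)} = t + 4 S + S t$
$c = -31$ ($c = -1 + 4 \left(-10\right) - -10 = -1 - 40 + 10 = -31$)
$c 65 + \left(1 - -69\right) = \left(-31\right) 65 + \left(1 - -69\right) = -2015 + \left(1 + 69\right) = -2015 + 70 = -1945$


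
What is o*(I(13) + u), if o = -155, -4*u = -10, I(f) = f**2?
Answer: -53165/2 ≈ -26583.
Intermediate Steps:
u = 5/2 (u = -1/4*(-10) = 5/2 ≈ 2.5000)
o*(I(13) + u) = -155*(13**2 + 5/2) = -155*(169 + 5/2) = -155*343/2 = -53165/2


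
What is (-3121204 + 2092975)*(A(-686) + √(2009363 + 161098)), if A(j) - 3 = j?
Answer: 702280407 - 1028229*√2170461 ≈ -8.1256e+8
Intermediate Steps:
A(j) = 3 + j
(-3121204 + 2092975)*(A(-686) + √(2009363 + 161098)) = (-3121204 + 2092975)*((3 - 686) + √(2009363 + 161098)) = -1028229*(-683 + √2170461) = 702280407 - 1028229*√2170461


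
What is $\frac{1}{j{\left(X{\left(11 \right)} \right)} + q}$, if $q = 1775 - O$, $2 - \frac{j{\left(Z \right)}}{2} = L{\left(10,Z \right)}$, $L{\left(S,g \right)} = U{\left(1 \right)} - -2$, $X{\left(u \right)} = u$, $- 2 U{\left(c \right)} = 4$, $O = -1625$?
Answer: $\frac{1}{3404} \approx 0.00029377$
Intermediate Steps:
$U{\left(c \right)} = -2$ ($U{\left(c \right)} = \left(- \frac{1}{2}\right) 4 = -2$)
$L{\left(S,g \right)} = 0$ ($L{\left(S,g \right)} = -2 - -2 = -2 + 2 = 0$)
$j{\left(Z \right)} = 4$ ($j{\left(Z \right)} = 4 - 0 = 4 + 0 = 4$)
$q = 3400$ ($q = 1775 - -1625 = 1775 + 1625 = 3400$)
$\frac{1}{j{\left(X{\left(11 \right)} \right)} + q} = \frac{1}{4 + 3400} = \frac{1}{3404}$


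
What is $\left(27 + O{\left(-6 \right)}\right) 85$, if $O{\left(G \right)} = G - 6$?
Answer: $1275$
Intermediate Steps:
$O{\left(G \right)} = -6 + G$
$\left(27 + O{\left(-6 \right)}\right) 85 = \left(27 - 12\right) 85 = 15 \cdot 85 = 1275$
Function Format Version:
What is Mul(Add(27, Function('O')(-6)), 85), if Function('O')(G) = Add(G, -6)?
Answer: 1275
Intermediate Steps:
Function('O')(G) = Add(-6, G)
Mul(Add(27, Function('O')(-6)), 85) = Mul(Add(27, Add(-6, -6)), 85) = Mul(Add(27, -12), 85) = Mul(15, 85) = 1275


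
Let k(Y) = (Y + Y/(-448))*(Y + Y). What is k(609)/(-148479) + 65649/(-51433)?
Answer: -510009431835/81458351008 ≈ -6.2610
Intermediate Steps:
k(Y) = 447*Y²/224 (k(Y) = (Y + Y*(-1/448))*(2*Y) = (Y - Y/448)*(2*Y) = (447*Y/448)*(2*Y) = 447*Y²/224)
k(609)/(-148479) + 65649/(-51433) = ((447/224)*609²)/(-148479) + 65649/(-51433) = ((447/224)*370881)*(-1/148479) + 65649*(-1/51433) = (23683401/32)*(-1/148479) - 65649/51433 = -7894467/1583776 - 65649/51433 = -510009431835/81458351008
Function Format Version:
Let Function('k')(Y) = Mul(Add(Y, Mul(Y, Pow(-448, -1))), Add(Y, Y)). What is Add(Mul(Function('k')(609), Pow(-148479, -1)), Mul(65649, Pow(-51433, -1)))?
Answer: Rational(-510009431835, 81458351008) ≈ -6.2610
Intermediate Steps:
Function('k')(Y) = Mul(Rational(447, 224), Pow(Y, 2)) (Function('k')(Y) = Mul(Add(Y, Mul(Y, Rational(-1, 448))), Mul(2, Y)) = Mul(Add(Y, Mul(Rational(-1, 448), Y)), Mul(2, Y)) = Mul(Mul(Rational(447, 448), Y), Mul(2, Y)) = Mul(Rational(447, 224), Pow(Y, 2)))
Add(Mul(Function('k')(609), Pow(-148479, -1)), Mul(65649, Pow(-51433, -1))) = Add(Mul(Mul(Rational(447, 224), Pow(609, 2)), Pow(-148479, -1)), Mul(65649, Pow(-51433, -1))) = Add(Mul(Mul(Rational(447, 224), 370881), Rational(-1, 148479)), Mul(65649, Rational(-1, 51433))) = Add(Mul(Rational(23683401, 32), Rational(-1, 148479)), Rational(-65649, 51433)) = Add(Rational(-7894467, 1583776), Rational(-65649, 51433)) = Rational(-510009431835, 81458351008)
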